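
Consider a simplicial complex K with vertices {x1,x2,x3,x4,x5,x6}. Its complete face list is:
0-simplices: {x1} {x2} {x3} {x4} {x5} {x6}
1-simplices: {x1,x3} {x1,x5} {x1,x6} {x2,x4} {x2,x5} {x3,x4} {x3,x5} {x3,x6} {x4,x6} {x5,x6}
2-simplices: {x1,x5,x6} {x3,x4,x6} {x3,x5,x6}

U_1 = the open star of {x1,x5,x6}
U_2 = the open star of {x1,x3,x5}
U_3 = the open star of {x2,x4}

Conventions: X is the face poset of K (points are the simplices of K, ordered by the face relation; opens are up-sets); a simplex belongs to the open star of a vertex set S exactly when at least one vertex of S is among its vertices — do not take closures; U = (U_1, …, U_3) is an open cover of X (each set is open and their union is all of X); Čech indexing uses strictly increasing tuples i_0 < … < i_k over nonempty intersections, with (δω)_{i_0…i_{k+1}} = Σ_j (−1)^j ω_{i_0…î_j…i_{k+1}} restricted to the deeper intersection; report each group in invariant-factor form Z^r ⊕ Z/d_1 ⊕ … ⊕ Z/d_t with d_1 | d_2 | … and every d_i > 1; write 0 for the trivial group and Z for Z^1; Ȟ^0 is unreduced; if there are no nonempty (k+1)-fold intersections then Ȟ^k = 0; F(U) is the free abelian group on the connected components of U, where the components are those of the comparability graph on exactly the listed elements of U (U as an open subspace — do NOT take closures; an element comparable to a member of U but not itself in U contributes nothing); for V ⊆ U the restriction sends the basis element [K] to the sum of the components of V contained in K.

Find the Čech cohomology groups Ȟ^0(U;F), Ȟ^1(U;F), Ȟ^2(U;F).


Ȟ^0(U;F) ≅ Z; Ȟ^1(U;F) ≅ Z; Ȟ^2(U;F) ≅ 0

nerve simplices:
  U1={{x1},{x5},{x6},{x1,x3},{x1,x5},{x1,x6},{x2,x5},{x3,x5},{x3,x6},{x4,x6},{x5,x6},{x1,x5,x6},{x3,x4,x6},{x3,x5,x6}} U2={{x1},{x3},{x5},{x1,x3},{x1,x5},{x1,x6},{x2,x5},{x3,x4},{x3,x5},{x3,x6},{x5,x6},{x1,x5,x6},{x3,x4,x6},{x3,x5,x6}} U3={{x2},{x4},{x2,x4},{x2,x5},{x3,x4},{x4,x6},{x3,x4,x6}}
  U12={{x1},{x5},{x1,x3},{x1,x5},{x1,x6},{x2,x5},{x3,x5},{x3,x6},{x5,x6},{x1,x5,x6},{x3,x4,x6},{x3,x5,x6}} U13={{x2,x5},{x4,x6},{x3,x4,x6}} U23={{x2,x5},{x3,x4},{x3,x4,x6}}
  U123={{x2,x5},{x3,x4,x6}}
components per intersection:
  U1: {{x1},{x5},{x6},{x1,x3},{x1,x5},{x1,x6},{x2,x5},{x3,x5},{x3,x6},{x4,x6},{x5,x6},{x1,x5,x6},{x3,x4,x6},{x3,x5,x6}}
  U2: {{x1},{x3},{x5},{x1,x3},{x1,x5},{x1,x6},{x2,x5},{x3,x4},{x3,x5},{x3,x6},{x5,x6},{x1,x5,x6},{x3,x4,x6},{x3,x5,x6}}
  U3: {{x2},{x4},{x2,x4},{x2,x5},{x3,x4},{x4,x6},{x3,x4,x6}}
  U12: {{x1},{x5},{x1,x3},{x1,x5},{x1,x6},{x2,x5},{x3,x5},{x3,x6},{x5,x6},{x1,x5,x6},{x3,x4,x6},{x3,x5,x6}}
  U13: {{x2,x5}} {{x4,x6},{x3,x4,x6}}
  U23: {{x2,x5}} {{x3,x4},{x3,x4,x6}}
  U123: {{x2,x5}} {{x3,x4,x6}}
C dims 3,5,2; δ0: rk 2, SNF 1^2; δ1: rk 2, SNF 1^2
degree 0: 3−2−0 = 1 → Ȟ^0 ≅ Z
degree 1: 5−2−2 = 1 → Ȟ^1 ≅ Z
degree 2: 2−0−2 = 0 → Ȟ^2 ≅ 0


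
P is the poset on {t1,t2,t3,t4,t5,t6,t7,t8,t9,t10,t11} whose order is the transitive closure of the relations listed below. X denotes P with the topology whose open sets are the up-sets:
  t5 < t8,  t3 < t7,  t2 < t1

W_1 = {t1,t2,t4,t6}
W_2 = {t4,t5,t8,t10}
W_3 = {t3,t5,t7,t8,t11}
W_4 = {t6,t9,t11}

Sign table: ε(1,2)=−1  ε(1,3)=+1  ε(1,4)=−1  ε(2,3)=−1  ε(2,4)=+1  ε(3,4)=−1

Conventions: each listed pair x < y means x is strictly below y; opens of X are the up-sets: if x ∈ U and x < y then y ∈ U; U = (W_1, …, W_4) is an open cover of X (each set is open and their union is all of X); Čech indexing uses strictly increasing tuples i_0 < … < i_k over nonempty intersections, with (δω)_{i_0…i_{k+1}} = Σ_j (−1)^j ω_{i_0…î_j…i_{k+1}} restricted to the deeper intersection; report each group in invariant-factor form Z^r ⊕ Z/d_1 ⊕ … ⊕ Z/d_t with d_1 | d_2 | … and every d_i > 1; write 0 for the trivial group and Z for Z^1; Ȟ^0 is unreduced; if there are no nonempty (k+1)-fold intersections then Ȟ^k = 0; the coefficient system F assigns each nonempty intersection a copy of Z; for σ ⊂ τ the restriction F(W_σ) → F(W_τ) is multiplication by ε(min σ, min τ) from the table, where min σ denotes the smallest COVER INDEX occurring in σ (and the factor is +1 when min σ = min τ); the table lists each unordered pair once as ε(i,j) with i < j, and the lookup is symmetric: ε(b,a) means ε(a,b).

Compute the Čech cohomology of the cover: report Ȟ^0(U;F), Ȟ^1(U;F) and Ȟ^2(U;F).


Ȟ^0(U;F) ≅ Z,  Ȟ^1(U;F) ≅ Z,  Ȟ^2(U;F) ≅ 0

intersection data:
  W12={t4} W14={t6} W23={t5,t8} W34={t11}
C dims 4,4; δ0: rk 3, SNF 1^3
Ȟ^0 = (4 − 3) − 0 = 1, so Ȟ^0 ≅ Z
Ȟ^1 = (4 − 0) − 3 = 1, so Ȟ^1 ≅ Z
Ȟ^2 = (0 − 0) − 0 = 0, so Ȟ^2 ≅ 0


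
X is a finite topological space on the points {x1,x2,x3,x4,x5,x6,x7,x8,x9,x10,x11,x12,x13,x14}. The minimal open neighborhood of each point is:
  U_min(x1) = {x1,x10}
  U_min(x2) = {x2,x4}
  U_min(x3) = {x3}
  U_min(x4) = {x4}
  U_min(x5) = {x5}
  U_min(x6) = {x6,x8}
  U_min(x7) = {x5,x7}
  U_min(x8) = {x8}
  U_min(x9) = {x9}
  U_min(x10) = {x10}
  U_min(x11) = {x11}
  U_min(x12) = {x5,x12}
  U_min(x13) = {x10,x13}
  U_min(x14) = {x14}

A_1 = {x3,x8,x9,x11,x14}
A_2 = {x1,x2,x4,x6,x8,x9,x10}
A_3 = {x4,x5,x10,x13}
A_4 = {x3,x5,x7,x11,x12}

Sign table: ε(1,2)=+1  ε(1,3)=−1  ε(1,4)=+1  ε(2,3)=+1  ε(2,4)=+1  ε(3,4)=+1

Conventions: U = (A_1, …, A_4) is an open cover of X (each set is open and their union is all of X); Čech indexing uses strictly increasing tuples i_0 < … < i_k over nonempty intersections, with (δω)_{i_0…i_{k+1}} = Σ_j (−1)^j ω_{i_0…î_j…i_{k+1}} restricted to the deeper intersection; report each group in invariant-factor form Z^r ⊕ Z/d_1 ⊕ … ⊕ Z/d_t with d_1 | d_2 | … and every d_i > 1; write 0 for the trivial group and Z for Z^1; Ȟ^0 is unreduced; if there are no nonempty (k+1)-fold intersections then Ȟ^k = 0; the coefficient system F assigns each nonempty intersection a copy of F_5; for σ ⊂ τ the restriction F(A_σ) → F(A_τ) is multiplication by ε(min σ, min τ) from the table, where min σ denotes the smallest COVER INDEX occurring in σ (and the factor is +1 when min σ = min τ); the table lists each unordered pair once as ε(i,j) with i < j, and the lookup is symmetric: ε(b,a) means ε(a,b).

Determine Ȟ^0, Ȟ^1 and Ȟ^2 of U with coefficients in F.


Ȟ^0(U;F) ≅ Z/5, Ȟ^1(U;F) ≅ Z/5 and Ȟ^2(U;F) ≅ 0

nerve of the cover:
  A12={x8,x9} A14={x3,x11} A23={x4,x10} A34={x5}
C dims 4,4; δ0: rk_F5 3
Ȟ^0 = (4 − 3) − 0 = 1, so Ȟ^0 ≅ Z/5
Ȟ^1 = (4 − 0) − 3 = 1, so Ȟ^1 ≅ Z/5
Ȟ^2 = (0 − 0) − 0 = 0, so Ȟ^2 ≅ 0


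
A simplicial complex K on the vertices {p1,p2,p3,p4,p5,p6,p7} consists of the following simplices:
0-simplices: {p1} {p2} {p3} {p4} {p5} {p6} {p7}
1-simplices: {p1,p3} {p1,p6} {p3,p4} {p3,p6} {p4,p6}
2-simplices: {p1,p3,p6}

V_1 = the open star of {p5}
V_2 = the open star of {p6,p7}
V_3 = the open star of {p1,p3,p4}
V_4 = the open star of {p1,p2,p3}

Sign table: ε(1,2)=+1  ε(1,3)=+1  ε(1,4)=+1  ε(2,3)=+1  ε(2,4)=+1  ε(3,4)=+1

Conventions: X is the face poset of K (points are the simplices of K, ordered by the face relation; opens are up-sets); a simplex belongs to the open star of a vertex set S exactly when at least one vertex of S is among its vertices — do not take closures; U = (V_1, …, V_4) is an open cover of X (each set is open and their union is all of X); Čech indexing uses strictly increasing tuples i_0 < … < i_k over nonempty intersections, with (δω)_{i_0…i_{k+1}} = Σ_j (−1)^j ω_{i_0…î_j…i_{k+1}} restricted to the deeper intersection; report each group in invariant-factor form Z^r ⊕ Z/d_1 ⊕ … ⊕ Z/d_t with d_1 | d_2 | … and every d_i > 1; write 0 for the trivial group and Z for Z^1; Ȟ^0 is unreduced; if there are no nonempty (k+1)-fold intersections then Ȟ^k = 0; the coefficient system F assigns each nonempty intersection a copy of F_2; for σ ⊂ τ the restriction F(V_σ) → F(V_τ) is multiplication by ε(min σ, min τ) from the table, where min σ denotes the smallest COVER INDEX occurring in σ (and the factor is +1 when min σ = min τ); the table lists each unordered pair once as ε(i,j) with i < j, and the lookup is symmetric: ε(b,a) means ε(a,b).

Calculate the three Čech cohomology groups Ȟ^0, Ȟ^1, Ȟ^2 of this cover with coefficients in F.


Ȟ^0(U;F) ≅ Z/2 ⊕ Z/2; Ȟ^1(U;F) ≅ 0; Ȟ^2(U;F) ≅ 0

nonempty overlaps:
  V1={{p5}} V2={{p6},{p7},{p1,p6},{p3,p6},{p4,p6},{p1,p3,p6}} V3={{p1},{p3},{p4},{p1,p3},{p1,p6},{p3,p4},{p3,p6},{p4,p6},{p1,p3,p6}} V4={{p1},{p2},{p3},{p1,p3},{p1,p6},{p3,p4},{p3,p6},{p1,p3,p6}}
  V23={{p1,p6},{p3,p6},{p4,p6},{p1,p3,p6}} V24={{p1,p6},{p3,p6},{p1,p3,p6}} V34={{p1},{p3},{p1,p3},{p1,p6},{p3,p4},{p3,p6},{p1,p3,p6}}
  V234={{p1,p6},{p3,p6},{p1,p3,p6}}
C dims 4,3,1; δ0: rk_F2 2; δ1: rk_F2 1
degree 0: 4−2−0 = 2 → Ȟ^0 ≅ Z/2 ⊕ Z/2
degree 1: 3−1−2 = 0 → Ȟ^1 ≅ 0
degree 2: 1−0−1 = 0 → Ȟ^2 ≅ 0


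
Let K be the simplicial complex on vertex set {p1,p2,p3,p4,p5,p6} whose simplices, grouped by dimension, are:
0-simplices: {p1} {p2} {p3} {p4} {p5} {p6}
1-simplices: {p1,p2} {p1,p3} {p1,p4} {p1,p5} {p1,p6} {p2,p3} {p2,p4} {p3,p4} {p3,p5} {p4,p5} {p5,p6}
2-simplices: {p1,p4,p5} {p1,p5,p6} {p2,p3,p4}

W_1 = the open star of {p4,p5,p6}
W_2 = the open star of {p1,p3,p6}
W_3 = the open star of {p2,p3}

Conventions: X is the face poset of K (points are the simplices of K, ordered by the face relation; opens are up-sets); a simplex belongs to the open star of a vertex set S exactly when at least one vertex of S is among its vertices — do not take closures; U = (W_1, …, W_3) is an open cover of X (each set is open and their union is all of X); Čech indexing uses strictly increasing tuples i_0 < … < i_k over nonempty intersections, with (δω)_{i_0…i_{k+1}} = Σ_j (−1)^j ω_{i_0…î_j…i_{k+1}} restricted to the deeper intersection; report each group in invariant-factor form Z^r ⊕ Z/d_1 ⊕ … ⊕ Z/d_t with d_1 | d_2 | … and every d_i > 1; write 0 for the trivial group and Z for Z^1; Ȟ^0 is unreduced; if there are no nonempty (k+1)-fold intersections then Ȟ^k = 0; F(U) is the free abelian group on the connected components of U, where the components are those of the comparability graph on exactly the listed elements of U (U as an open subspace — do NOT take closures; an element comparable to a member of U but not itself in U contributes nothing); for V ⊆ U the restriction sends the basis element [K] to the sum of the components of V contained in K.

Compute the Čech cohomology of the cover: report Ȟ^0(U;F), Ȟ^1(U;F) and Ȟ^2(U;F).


Ȟ^0(U;F) ≅ Z,  Ȟ^1(U;F) ≅ Z^3,  Ȟ^2(U;F) ≅ 0

nonempty overlaps:
  W1={{p4},{p5},{p6},{p1,p4},{p1,p5},{p1,p6},{p2,p4},{p3,p4},{p3,p5},{p4,p5},{p5,p6},{p1,p4,p5},{p1,p5,p6},{p2,p3,p4}} W2={{p1},{p3},{p6},{p1,p2},{p1,p3},{p1,p4},{p1,p5},{p1,p6},{p2,p3},{p3,p4},{p3,p5},{p5,p6},{p1,p4,p5},{p1,p5,p6},{p2,p3,p4}} W3={{p2},{p3},{p1,p2},{p1,p3},{p2,p3},{p2,p4},{p3,p4},{p3,p5},{p2,p3,p4}}
  W12={{p6},{p1,p4},{p1,p5},{p1,p6},{p3,p4},{p3,p5},{p5,p6},{p1,p4,p5},{p1,p5,p6},{p2,p3,p4}} W13={{p2,p4},{p3,p4},{p3,p5},{p2,p3,p4}} W23={{p3},{p1,p2},{p1,p3},{p2,p3},{p3,p4},{p3,p5},{p2,p3,p4}}
  W123={{p3,p4},{p3,p5},{p2,p3,p4}}
components per intersection:
  W1: {{p4},{p5},{p6},{p1,p4},{p1,p5},{p1,p6},{p2,p4},{p3,p4},{p3,p5},{p4,p5},{p5,p6},{p1,p4,p5},{p1,p5,p6},{p2,p3,p4}}
  W2: {{p1},{p3},{p6},{p1,p2},{p1,p3},{p1,p4},{p1,p5},{p1,p6},{p2,p3},{p3,p4},{p3,p5},{p5,p6},{p1,p4,p5},{p1,p5,p6},{p2,p3,p4}}
  W3: {{p2},{p3},{p1,p2},{p1,p3},{p2,p3},{p2,p4},{p3,p4},{p3,p5},{p2,p3,p4}}
  W12: {{p6},{p1,p4},{p1,p5},{p1,p6},{p5,p6},{p1,p4,p5},{p1,p5,p6}} {{p3,p4},{p2,p3,p4}} {{p3,p5}}
  W13: {{p2,p4},{p3,p4},{p2,p3,p4}} {{p3,p5}}
  W23: {{p3},{p1,p3},{p2,p3},{p3,p4},{p3,p5},{p2,p3,p4}} {{p1,p2}}
  W123: {{p3,p4},{p2,p3,p4}} {{p3,p5}}
C dims 3,7,2; δ0: rk 2, SNF 1^2; δ1: rk 2, SNF 1^2
degree 0: 3−2−0 = 1 → Ȟ^0 ≅ Z
degree 1: 7−2−2 = 3 → Ȟ^1 ≅ Z^3
degree 2: 2−0−2 = 0 → Ȟ^2 ≅ 0


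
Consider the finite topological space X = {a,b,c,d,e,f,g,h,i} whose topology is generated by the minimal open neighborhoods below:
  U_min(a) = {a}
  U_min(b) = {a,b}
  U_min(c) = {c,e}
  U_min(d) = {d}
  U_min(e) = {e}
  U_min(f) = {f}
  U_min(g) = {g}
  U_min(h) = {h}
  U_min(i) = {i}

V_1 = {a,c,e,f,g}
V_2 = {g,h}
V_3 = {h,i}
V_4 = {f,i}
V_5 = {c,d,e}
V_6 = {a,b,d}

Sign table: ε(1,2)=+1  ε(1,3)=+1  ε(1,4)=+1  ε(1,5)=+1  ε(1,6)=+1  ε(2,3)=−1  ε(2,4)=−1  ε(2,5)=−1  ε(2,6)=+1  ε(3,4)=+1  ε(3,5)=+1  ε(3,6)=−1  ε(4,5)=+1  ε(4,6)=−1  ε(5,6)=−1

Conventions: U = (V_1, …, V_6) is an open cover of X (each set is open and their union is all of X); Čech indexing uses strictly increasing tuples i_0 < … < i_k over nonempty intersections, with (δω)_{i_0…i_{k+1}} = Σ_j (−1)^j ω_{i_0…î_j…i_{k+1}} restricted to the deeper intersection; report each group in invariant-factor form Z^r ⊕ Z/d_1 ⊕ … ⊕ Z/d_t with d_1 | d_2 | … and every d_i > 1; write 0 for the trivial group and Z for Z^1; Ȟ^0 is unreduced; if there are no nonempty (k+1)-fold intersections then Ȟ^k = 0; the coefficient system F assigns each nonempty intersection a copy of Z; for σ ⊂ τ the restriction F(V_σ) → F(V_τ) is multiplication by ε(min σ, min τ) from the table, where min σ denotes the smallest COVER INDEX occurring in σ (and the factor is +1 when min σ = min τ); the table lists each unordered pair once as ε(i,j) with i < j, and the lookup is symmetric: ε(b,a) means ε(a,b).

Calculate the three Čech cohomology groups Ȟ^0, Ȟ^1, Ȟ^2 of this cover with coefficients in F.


intersection data:
  V12={g} V14={f} V15={c,e} V16={a} V23={h} V34={i} V56={d}
C dims 6,7; δ0: rk 6, SNF 1^5·2
Ȟ^0 = (6 − 6) − 0 = 0, so Ȟ^0 ≅ 0
Ȟ^1 = (7 − 0) − 6 = 1 plus torsion [2], so Ȟ^1 ≅ Z ⊕ Z/2
Ȟ^2 = (0 − 0) − 0 = 0, so Ȟ^2 ≅ 0

Ȟ^0 = 0, Ȟ^1 = Z ⊕ Z/2 and Ȟ^2 = 0


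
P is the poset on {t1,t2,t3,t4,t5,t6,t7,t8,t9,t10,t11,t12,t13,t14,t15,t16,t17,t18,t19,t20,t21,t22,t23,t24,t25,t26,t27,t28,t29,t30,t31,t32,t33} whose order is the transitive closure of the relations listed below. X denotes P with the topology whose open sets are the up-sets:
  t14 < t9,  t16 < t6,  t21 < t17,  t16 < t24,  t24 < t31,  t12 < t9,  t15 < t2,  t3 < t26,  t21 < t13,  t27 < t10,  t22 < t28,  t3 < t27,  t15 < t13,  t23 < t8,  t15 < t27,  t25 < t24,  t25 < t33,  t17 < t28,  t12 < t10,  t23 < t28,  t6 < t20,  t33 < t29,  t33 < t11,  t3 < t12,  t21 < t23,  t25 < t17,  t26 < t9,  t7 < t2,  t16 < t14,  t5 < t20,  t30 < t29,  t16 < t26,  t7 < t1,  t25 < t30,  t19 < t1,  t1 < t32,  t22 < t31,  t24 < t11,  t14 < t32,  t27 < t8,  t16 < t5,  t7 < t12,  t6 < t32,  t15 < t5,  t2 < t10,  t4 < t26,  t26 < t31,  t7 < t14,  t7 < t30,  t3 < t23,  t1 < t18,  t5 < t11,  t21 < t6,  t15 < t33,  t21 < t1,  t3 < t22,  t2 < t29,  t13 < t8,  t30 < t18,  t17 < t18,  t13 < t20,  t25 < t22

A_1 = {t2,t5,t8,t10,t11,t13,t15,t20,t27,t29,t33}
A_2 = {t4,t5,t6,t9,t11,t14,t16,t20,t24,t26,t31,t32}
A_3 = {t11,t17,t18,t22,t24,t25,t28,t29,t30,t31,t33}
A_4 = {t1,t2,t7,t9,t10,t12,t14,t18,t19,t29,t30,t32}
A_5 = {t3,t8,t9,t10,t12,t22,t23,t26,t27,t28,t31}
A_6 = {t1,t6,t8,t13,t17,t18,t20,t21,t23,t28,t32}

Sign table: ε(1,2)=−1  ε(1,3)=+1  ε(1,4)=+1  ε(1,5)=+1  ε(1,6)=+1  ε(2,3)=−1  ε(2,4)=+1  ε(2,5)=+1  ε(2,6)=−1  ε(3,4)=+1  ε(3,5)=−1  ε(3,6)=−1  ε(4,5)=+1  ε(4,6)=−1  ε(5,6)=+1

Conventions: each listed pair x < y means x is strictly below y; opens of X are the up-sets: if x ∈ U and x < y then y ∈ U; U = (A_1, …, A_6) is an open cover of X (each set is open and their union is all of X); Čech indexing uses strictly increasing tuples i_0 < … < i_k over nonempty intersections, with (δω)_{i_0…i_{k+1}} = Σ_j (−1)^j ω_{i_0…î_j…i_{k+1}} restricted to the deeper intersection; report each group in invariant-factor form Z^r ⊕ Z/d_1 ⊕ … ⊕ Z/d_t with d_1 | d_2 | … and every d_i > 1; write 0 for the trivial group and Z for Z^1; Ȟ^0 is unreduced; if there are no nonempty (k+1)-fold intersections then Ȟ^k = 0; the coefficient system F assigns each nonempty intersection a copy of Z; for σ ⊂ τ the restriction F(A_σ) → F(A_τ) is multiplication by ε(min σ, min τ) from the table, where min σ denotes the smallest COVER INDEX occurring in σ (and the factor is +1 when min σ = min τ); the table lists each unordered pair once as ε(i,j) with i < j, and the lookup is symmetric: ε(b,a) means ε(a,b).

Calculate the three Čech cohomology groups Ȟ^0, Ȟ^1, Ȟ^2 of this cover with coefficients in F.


Ȟ^0 = 0, Ȟ^1 = Z/2 and Ȟ^2 = Z

nerve simplices:
  A12={t5,t11,t20} A13={t11,t29,t33} A14={t2,t10,t29} A15={t8,t10,t27} A16={t8,t13,t20} A23={t11,t24,t31} A24={t9,t14,t32} A25={t9,t26,t31} A26={t6,t20,t32} A34={t18,t29,t30} A35={t22,t28,t31} A36={t17,t18,t28} A45={t9,t10,t12} A46={t1,t18,t32} A56={t8,t23,t28}
  A123={t11} A126={t20} A134={t29} A145={t10} A156={t8} A235={t31} A245={t9} A246={t32} A346={t18} A356={t28}
C dims 6,15,10; δ0: rk 6, SNF 1^5·2; δ1: rk 9, SNF 1^9
degree 0: 6−6−0 = 0 → Ȟ^0 ≅ 0
degree 1: 15−9−6 = 0 plus torsion [2] → Ȟ^1 ≅ Z/2
degree 2: 10−0−9 = 1 → Ȟ^2 ≅ Z


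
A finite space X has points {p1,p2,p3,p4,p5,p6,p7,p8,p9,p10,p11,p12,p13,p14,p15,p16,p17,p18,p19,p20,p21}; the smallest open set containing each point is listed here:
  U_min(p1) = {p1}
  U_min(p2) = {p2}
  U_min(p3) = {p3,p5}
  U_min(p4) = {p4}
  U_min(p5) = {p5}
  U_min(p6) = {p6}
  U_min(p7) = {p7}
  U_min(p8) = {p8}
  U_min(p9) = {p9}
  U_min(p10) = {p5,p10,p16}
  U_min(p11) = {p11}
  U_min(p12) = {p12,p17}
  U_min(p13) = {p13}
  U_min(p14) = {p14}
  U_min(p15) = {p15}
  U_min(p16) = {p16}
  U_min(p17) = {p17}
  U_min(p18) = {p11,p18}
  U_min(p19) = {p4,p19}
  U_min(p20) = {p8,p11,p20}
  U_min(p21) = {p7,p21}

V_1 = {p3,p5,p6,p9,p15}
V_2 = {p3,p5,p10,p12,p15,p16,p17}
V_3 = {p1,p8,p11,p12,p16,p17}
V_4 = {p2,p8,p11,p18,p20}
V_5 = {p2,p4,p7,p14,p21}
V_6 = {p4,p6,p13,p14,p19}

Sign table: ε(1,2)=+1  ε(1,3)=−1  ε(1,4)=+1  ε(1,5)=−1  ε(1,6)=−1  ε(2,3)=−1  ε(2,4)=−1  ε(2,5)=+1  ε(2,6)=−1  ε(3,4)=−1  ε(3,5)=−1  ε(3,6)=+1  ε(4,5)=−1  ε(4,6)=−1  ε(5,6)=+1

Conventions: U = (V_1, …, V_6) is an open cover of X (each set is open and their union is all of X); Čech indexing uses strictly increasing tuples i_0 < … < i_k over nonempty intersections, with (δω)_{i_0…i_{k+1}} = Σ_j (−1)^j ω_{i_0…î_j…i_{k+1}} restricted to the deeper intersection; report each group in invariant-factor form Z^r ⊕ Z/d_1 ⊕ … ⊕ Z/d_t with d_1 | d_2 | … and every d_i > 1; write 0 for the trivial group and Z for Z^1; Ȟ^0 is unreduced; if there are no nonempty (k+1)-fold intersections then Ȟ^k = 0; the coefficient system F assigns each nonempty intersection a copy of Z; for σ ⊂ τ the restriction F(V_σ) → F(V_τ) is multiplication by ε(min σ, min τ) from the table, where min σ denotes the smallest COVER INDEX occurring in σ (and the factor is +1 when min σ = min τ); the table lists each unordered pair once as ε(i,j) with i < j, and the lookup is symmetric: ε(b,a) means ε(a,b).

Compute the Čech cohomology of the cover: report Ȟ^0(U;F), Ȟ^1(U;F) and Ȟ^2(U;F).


Ȟ^0 ≅ Z, Ȟ^1 ≅ Z, Ȟ^2 ≅ 0

cover nerve:
  V12={p3,p5,p15} V16={p6} V23={p12,p16,p17} V34={p8,p11} V45={p2} V56={p4,p14}
C dims 6,6; δ0: rk 5, SNF 1^5
Ȟ^0: (6−5)−0=1 ⇒ Z
Ȟ^1: (6−0)−5=1 ⇒ Z
Ȟ^2: (0−0)−0=0 ⇒ 0


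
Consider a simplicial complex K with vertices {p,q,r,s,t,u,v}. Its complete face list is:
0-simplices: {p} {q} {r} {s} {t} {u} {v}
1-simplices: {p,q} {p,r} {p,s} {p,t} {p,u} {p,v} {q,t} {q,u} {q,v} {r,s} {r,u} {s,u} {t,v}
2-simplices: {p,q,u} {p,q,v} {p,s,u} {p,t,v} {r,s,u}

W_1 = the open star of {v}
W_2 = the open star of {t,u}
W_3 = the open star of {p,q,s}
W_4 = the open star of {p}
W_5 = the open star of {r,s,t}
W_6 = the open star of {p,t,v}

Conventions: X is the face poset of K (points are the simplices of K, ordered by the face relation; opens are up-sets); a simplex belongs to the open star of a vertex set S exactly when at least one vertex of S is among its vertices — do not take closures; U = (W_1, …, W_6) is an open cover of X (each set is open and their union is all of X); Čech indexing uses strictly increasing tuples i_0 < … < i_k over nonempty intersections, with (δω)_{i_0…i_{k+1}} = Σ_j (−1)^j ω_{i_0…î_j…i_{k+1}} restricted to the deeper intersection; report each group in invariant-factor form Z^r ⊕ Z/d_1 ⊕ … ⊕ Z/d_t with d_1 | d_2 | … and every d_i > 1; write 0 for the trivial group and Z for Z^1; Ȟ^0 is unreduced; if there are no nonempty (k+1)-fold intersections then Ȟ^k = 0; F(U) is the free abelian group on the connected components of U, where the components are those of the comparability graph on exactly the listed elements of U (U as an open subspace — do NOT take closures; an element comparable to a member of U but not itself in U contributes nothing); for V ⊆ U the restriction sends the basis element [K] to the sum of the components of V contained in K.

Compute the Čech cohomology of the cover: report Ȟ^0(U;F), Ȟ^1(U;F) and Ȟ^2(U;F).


nonempty overlaps:
  W1={{v},{p,v},{q,v},{t,v},{p,q,v},{p,t,v}} W2={{t},{u},{p,t},{p,u},{q,t},{q,u},{r,u},{s,u},{t,v},{p,q,u},{p,s,u},{p,t,v},{r,s,u}} W3={{p},{q},{s},{p,q},{p,r},{p,s},{p,t},{p,u},{p,v},{q,t},{q,u},{q,v},{r,s},{s,u},{p,q,u},{p,q,v},{p,s,u},{p,t,v},{r,s,u}} W4={{p},{p,q},{p,r},{p,s},{p,t},{p,u},{p,v},{p,q,u},{p,q,v},{p,s,u},{p,t,v}} W5={{r},{s},{t},{p,r},{p,s},{p,t},{q,t},{r,s},{r,u},{s,u},{t,v},{p,s,u},{p,t,v},{r,s,u}} W6={{p},{t},{v},{p,q},{p,r},{p,s},{p,t},{p,u},{p,v},{q,t},{q,v},{t,v},{p,q,u},{p,q,v},{p,s,u},{p,t,v}}
  W12={{t,v},{p,t,v}} W13={{p,v},{q,v},{p,q,v},{p,t,v}} W14={{p,v},{p,q,v},{p,t,v}} W15={{t,v},{p,t,v}} W16={{v},{p,v},{q,v},{t,v},{p,q,v},{p,t,v}} W23={{p,t},{p,u},{q,t},{q,u},{s,u},{p,q,u},{p,s,u},{p,t,v},{r,s,u}} W24={{p,t},{p,u},{p,q,u},{p,s,u},{p,t,v}} W25={{t},{p,t},{q,t},{r,u},{s,u},{t,v},{p,s,u},{p,t,v},{r,s,u}} W26={{t},{p,t},{p,u},{q,t},{t,v},{p,q,u},{p,s,u},{p,t,v}} W34={{p},{p,q},{p,r},{p,s},{p,t},{p,u},{p,v},{p,q,u},{p,q,v},{p,s,u},{p,t,v}} W35={{s},{p,r},{p,s},{p,t},{q,t},{r,s},{s,u},{p,s,u},{p,t,v},{r,s,u}} W36={{p},{p,q},{p,r},{p,s},{p,t},{p,u},{p,v},{q,t},{q,v},{p,q,u},{p,q,v},{p,s,u},{p,t,v}} W45={{p,r},{p,s},{p,t},{p,s,u},{p,t,v}} W46={{p},{p,q},{p,r},{p,s},{p,t},{p,u},{p,v},{p,q,u},{p,q,v},{p,s,u},{p,t,v}} W56={{t},{p,r},{p,s},{p,t},{q,t},{t,v},{p,s,u},{p,t,v}}
  W123={{p,t,v}} W124={{p,t,v}} W125={{t,v},{p,t,v}} W126={{t,v},{p,t,v}} W134={{p,v},{p,q,v},{p,t,v}} W135={{p,t,v}} W136={{p,v},{q,v},{p,q,v},{p,t,v}} W145={{p,t,v}} W146={{p,v},{p,q,v},{p,t,v}} W156={{t,v},{p,t,v}} W234={{p,t},{p,u},{p,q,u},{p,s,u},{p,t,v}} W235={{p,t},{q,t},{s,u},{p,s,u},{p,t,v},{r,s,u}} W236={{p,t},{p,u},{q,t},{p,q,u},{p,s,u},{p,t,v}} W245={{p,t},{p,s,u},{p,t,v}} W246={{p,t},{p,u},{p,q,u},{p,s,u},{p,t,v}} W256={{t},{p,t},{q,t},{t,v},{p,s,u},{p,t,v}} W345={{p,r},{p,s},{p,t},{p,s,u},{p,t,v}} W346={{p},{p,q},{p,r},{p,s},{p,t},{p,u},{p,v},{p,q,u},{p,q,v},{p,s,u},{p,t,v}} W356={{p,r},{p,s},{p,t},{q,t},{p,s,u},{p,t,v}} W456={{p,r},{p,s},{p,t},{p,s,u},{p,t,v}}
  W1234={{p,t,v}} W1235={{p,t,v}} W1236={{p,t,v}} W1245={{p,t,v}} W1246={{p,t,v}} W1256={{t,v},{p,t,v}} W1345={{p,t,v}} W1346={{p,v},{p,q,v},{p,t,v}} W1356={{p,t,v}} W1456={{p,t,v}} W2345={{p,t},{p,s,u},{p,t,v}} W2346={{p,t},{p,u},{p,q,u},{p,s,u},{p,t,v}} W2356={{p,t},{q,t},{p,s,u},{p,t,v}} W2456={{p,t},{p,s,u},{p,t,v}} W3456={{p,r},{p,s},{p,t},{p,s,u},{p,t,v}}
  W12345={{p,t,v}} W12346={{p,t,v}} W12356={{p,t,v}} W12456={{p,t,v}} W13456={{p,t,v}} W23456={{p,t},{p,s,u},{p,t,v}}
  W123456={{p,t,v}}
components per intersection:
  W1: {{v},{p,v},{q,v},{t,v},{p,q,v},{p,t,v}}
  W2: {{t},{p,t},{q,t},{t,v},{p,t,v}} {{u},{p,u},{q,u},{r,u},{s,u},{p,q,u},{p,s,u},{r,s,u}}
  W3: {{p},{q},{s},{p,q},{p,r},{p,s},{p,t},{p,u},{p,v},{q,t},{q,u},{q,v},{r,s},{s,u},{p,q,u},{p,q,v},{p,s,u},{p,t,v},{r,s,u}}
  W4: {{p},{p,q},{p,r},{p,s},{p,t},{p,u},{p,v},{p,q,u},{p,q,v},{p,s,u},{p,t,v}}
  W5: {{r},{s},{p,r},{p,s},{r,s},{r,u},{s,u},{p,s,u},{r,s,u}} {{t},{p,t},{q,t},{t,v},{p,t,v}}
  W6: {{p},{t},{v},{p,q},{p,r},{p,s},{p,t},{p,u},{p,v},{q,t},{q,v},{t,v},{p,q,u},{p,q,v},{p,s,u},{p,t,v}}
  W12: {{t,v},{p,t,v}}
  W13: {{p,v},{q,v},{p,q,v},{p,t,v}}
  W14: {{p,v},{p,q,v},{p,t,v}}
  W15: {{t,v},{p,t,v}}
  W16: {{v},{p,v},{q,v},{t,v},{p,q,v},{p,t,v}}
  W23: {{p,t},{p,t,v}} {{p,u},{q,u},{s,u},{p,q,u},{p,s,u},{r,s,u}} {{q,t}}
  W24: {{p,t},{p,t,v}} {{p,u},{p,q,u},{p,s,u}}
  W25: {{t},{p,t},{q,t},{t,v},{p,t,v}} {{r,u},{s,u},{p,s,u},{r,s,u}}
  W26: {{t},{p,t},{q,t},{t,v},{p,t,v}} {{p,u},{p,q,u},{p,s,u}}
  W34: {{p},{p,q},{p,r},{p,s},{p,t},{p,u},{p,v},{p,q,u},{p,q,v},{p,s,u},{p,t,v}}
  W35: {{s},{p,s},{r,s},{s,u},{p,s,u},{r,s,u}} {{p,r}} {{p,t},{p,t,v}} {{q,t}}
  W36: {{p},{p,q},{p,r},{p,s},{p,t},{p,u},{p,v},{q,v},{p,q,u},{p,q,v},{p,s,u},{p,t,v}} {{q,t}}
  W45: {{p,r}} {{p,s},{p,s,u}} {{p,t},{p,t,v}}
  W46: {{p},{p,q},{p,r},{p,s},{p,t},{p,u},{p,v},{p,q,u},{p,q,v},{p,s,u},{p,t,v}}
  W56: {{t},{p,t},{q,t},{t,v},{p,t,v}} {{p,r}} {{p,s},{p,s,u}}
  W123: {{p,t,v}}
  W124: {{p,t,v}}
  W125: {{t,v},{p,t,v}}
  W126: {{t,v},{p,t,v}}
  W134: {{p,v},{p,q,v},{p,t,v}}
  W135: {{p,t,v}}
  W136: {{p,v},{q,v},{p,q,v},{p,t,v}}
  W145: {{p,t,v}}
  W146: {{p,v},{p,q,v},{p,t,v}}
  W156: {{t,v},{p,t,v}}
  W234: {{p,t},{p,t,v}} {{p,u},{p,q,u},{p,s,u}}
  W235: {{p,t},{p,t,v}} {{q,t}} {{s,u},{p,s,u},{r,s,u}}
  W236: {{p,t},{p,t,v}} {{p,u},{p,q,u},{p,s,u}} {{q,t}}
  W245: {{p,t},{p,t,v}} {{p,s,u}}
  W246: {{p,t},{p,t,v}} {{p,u},{p,q,u},{p,s,u}}
  W256: {{t},{p,t},{q,t},{t,v},{p,t,v}} {{p,s,u}}
  W345: {{p,r}} {{p,s},{p,s,u}} {{p,t},{p,t,v}}
  W346: {{p},{p,q},{p,r},{p,s},{p,t},{p,u},{p,v},{p,q,u},{p,q,v},{p,s,u},{p,t,v}}
  W356: {{p,r}} {{p,s},{p,s,u}} {{p,t},{p,t,v}} {{q,t}}
  W456: {{p,r}} {{p,s},{p,s,u}} {{p,t},{p,t,v}}
  W1234: {{p,t,v}}
  W1235: {{p,t,v}}
  W1236: {{p,t,v}}
  W1245: {{p,t,v}}
  W1246: {{p,t,v}}
  W1256: {{t,v},{p,t,v}}
  W1345: {{p,t,v}}
  W1346: {{p,v},{p,q,v},{p,t,v}}
  W1356: {{p,t,v}}
  W1456: {{p,t,v}}
  W2345: {{p,t},{p,t,v}} {{p,s,u}}
  W2346: {{p,t},{p,t,v}} {{p,u},{p,q,u},{p,s,u}}
  W2356: {{p,t},{p,t,v}} {{q,t}} {{p,s,u}}
  W2456: {{p,t},{p,t,v}} {{p,s,u}}
  W3456: {{p,r}} {{p,s},{p,s,u}} {{p,t},{p,t,v}}
  W12345: {{p,t,v}}
  W12346: {{p,t,v}}
  W12356: {{p,t,v}}
  W12456: {{p,t,v}}
  W13456: {{p,t,v}}
  W23456: {{p,t},{p,t,v}} {{p,s,u}}
  W123456: {{p,t,v}}
C dims 8,28,35,22; δ0: rk 7, SNF 1^7; δ1: rk 19, SNF 1^19; δ2: rk 16, SNF 1^16
degree 0: 8−7−0 = 1 → Ȟ^0 ≅ Z
degree 1: 28−19−7 = 2 → Ȟ^1 ≅ Z^2
degree 2: 35−16−19 = 0 → Ȟ^2 ≅ 0

Ȟ^0(U;F) ≅ Z, Ȟ^1(U;F) ≅ Z^2, Ȟ^2(U;F) ≅ 0


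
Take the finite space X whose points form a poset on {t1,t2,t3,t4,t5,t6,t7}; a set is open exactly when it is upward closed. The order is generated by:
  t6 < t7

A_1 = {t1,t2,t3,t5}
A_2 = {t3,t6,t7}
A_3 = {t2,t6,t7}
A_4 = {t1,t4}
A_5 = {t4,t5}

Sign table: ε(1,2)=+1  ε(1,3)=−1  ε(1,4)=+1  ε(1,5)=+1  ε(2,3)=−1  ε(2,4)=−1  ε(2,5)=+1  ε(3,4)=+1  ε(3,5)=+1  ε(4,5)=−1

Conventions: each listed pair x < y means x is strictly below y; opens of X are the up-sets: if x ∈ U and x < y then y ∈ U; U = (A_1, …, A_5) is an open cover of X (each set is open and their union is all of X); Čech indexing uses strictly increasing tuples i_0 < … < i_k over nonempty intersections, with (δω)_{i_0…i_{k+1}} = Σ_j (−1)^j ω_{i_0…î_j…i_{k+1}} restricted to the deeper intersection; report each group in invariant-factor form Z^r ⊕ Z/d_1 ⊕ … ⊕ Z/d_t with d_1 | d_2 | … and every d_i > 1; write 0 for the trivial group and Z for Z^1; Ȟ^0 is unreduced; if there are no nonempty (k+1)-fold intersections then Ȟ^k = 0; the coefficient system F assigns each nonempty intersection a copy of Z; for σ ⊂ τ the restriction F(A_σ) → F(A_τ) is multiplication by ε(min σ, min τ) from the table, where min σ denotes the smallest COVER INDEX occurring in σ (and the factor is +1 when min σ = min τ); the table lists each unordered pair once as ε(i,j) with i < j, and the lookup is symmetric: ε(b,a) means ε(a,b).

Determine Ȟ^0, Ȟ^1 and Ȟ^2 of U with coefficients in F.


Ȟ^0(U;F) ≅ 0; Ȟ^1(U;F) ≅ Z ⊕ Z/2; Ȟ^2(U;F) ≅ 0

nerve simplices:
  A12={t3} A13={t2} A14={t1} A15={t5} A23={t6,t7} A45={t4}
C dims 5,6; δ0: rk 5, SNF 1^4·2
degree 0: 5−5−0 = 0 → Ȟ^0 ≅ 0
degree 1: 6−0−5 = 1 plus torsion [2] → Ȟ^1 ≅ Z ⊕ Z/2
degree 2: 0−0−0 = 0 → Ȟ^2 ≅ 0


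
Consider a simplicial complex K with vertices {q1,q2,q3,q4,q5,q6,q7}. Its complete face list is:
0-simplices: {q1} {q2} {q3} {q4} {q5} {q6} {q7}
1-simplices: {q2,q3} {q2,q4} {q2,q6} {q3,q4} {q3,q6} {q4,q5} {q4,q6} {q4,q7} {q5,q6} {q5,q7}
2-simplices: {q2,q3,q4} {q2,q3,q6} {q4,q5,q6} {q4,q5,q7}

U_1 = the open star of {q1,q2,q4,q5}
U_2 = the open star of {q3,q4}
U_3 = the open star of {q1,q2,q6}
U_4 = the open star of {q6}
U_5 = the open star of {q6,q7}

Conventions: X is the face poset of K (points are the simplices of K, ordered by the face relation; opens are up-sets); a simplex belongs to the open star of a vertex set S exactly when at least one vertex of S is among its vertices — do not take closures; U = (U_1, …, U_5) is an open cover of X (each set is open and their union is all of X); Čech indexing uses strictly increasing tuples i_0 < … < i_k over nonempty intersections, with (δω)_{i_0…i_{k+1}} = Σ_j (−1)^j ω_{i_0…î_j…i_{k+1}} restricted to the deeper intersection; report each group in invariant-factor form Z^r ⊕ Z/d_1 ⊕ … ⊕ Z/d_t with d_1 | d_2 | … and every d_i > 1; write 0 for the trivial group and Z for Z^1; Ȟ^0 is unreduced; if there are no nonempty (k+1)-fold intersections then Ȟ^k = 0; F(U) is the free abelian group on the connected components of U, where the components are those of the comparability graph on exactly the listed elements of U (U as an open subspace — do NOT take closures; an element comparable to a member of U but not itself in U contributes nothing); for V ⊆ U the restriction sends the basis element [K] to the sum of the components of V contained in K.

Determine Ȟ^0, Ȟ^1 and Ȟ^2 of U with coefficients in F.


Ȟ^0 = Z^2, Ȟ^1 = Z, Ȟ^2 = 0

cover nerve:
  U1={{q1},{q2},{q4},{q5},{q2,q3},{q2,q4},{q2,q6},{q3,q4},{q4,q5},{q4,q6},{q4,q7},{q5,q6},{q5,q7},{q2,q3,q4},{q2,q3,q6},{q4,q5,q6},{q4,q5,q7}} U2={{q3},{q4},{q2,q3},{q2,q4},{q3,q4},{q3,q6},{q4,q5},{q4,q6},{q4,q7},{q2,q3,q4},{q2,q3,q6},{q4,q5,q6},{q4,q5,q7}} U3={{q1},{q2},{q6},{q2,q3},{q2,q4},{q2,q6},{q3,q6},{q4,q6},{q5,q6},{q2,q3,q4},{q2,q3,q6},{q4,q5,q6}} U4={{q6},{q2,q6},{q3,q6},{q4,q6},{q5,q6},{q2,q3,q6},{q4,q5,q6}} U5={{q6},{q7},{q2,q6},{q3,q6},{q4,q6},{q4,q7},{q5,q6},{q5,q7},{q2,q3,q6},{q4,q5,q6},{q4,q5,q7}}
  U12={{q4},{q2,q3},{q2,q4},{q3,q4},{q4,q5},{q4,q6},{q4,q7},{q2,q3,q4},{q2,q3,q6},{q4,q5,q6},{q4,q5,q7}} U13={{q1},{q2},{q2,q3},{q2,q4},{q2,q6},{q4,q6},{q5,q6},{q2,q3,q4},{q2,q3,q6},{q4,q5,q6}} U14={{q2,q6},{q4,q6},{q5,q6},{q2,q3,q6},{q4,q5,q6}} U15={{q2,q6},{q4,q6},{q4,q7},{q5,q6},{q5,q7},{q2,q3,q6},{q4,q5,q6},{q4,q5,q7}} U23={{q2,q3},{q2,q4},{q3,q6},{q4,q6},{q2,q3,q4},{q2,q3,q6},{q4,q5,q6}} U24={{q3,q6},{q4,q6},{q2,q3,q6},{q4,q5,q6}} U25={{q3,q6},{q4,q6},{q4,q7},{q2,q3,q6},{q4,q5,q6},{q4,q5,q7}} U34={{q6},{q2,q6},{q3,q6},{q4,q6},{q5,q6},{q2,q3,q6},{q4,q5,q6}} U35={{q6},{q2,q6},{q3,q6},{q4,q6},{q5,q6},{q2,q3,q6},{q4,q5,q6}} U45={{q6},{q2,q6},{q3,q6},{q4,q6},{q5,q6},{q2,q3,q6},{q4,q5,q6}}
  U123={{q2,q3},{q2,q4},{q4,q6},{q2,q3,q4},{q2,q3,q6},{q4,q5,q6}} U124={{q4,q6},{q2,q3,q6},{q4,q5,q6}} U125={{q4,q6},{q4,q7},{q2,q3,q6},{q4,q5,q6},{q4,q5,q7}} U134={{q2,q6},{q4,q6},{q5,q6},{q2,q3,q6},{q4,q5,q6}} U135={{q2,q6},{q4,q6},{q5,q6},{q2,q3,q6},{q4,q5,q6}} U145={{q2,q6},{q4,q6},{q5,q6},{q2,q3,q6},{q4,q5,q6}} U234={{q3,q6},{q4,q6},{q2,q3,q6},{q4,q5,q6}} U235={{q3,q6},{q4,q6},{q2,q3,q6},{q4,q5,q6}} U245={{q3,q6},{q4,q6},{q2,q3,q6},{q4,q5,q6}} U345={{q6},{q2,q6},{q3,q6},{q4,q6},{q5,q6},{q2,q3,q6},{q4,q5,q6}}
  U1234={{q4,q6},{q2,q3,q6},{q4,q5,q6}} U1235={{q4,q6},{q2,q3,q6},{q4,q5,q6}} U1245={{q4,q6},{q2,q3,q6},{q4,q5,q6}} U1345={{q2,q6},{q4,q6},{q5,q6},{q2,q3,q6},{q4,q5,q6}} U2345={{q3,q6},{q4,q6},{q2,q3,q6},{q4,q5,q6}}
  U12345={{q4,q6},{q2,q3,q6},{q4,q5,q6}}
components per intersection:
  U1: {{q1}} {{q2},{q4},{q5},{q2,q3},{q2,q4},{q2,q6},{q3,q4},{q4,q5},{q4,q6},{q4,q7},{q5,q6},{q5,q7},{q2,q3,q4},{q2,q3,q6},{q4,q5,q6},{q4,q5,q7}}
  U2: {{q3},{q4},{q2,q3},{q2,q4},{q3,q4},{q3,q6},{q4,q5},{q4,q6},{q4,q7},{q2,q3,q4},{q2,q3,q6},{q4,q5,q6},{q4,q5,q7}}
  U3: {{q1}} {{q2},{q6},{q2,q3},{q2,q4},{q2,q6},{q3,q6},{q4,q6},{q5,q6},{q2,q3,q4},{q2,q3,q6},{q4,q5,q6}}
  U4: {{q6},{q2,q6},{q3,q6},{q4,q6},{q5,q6},{q2,q3,q6},{q4,q5,q6}}
  U5: {{q6},{q2,q6},{q3,q6},{q4,q6},{q5,q6},{q2,q3,q6},{q4,q5,q6}} {{q7},{q4,q7},{q5,q7},{q4,q5,q7}}
  U12: {{q4},{q2,q3},{q2,q4},{q3,q4},{q4,q5},{q4,q6},{q4,q7},{q2,q3,q4},{q2,q3,q6},{q4,q5,q6},{q4,q5,q7}}
  U13: {{q1}} {{q2},{q2,q3},{q2,q4},{q2,q6},{q2,q3,q4},{q2,q3,q6}} {{q4,q6},{q5,q6},{q4,q5,q6}}
  U14: {{q2,q6},{q2,q3,q6}} {{q4,q6},{q5,q6},{q4,q5,q6}}
  U15: {{q2,q6},{q2,q3,q6}} {{q4,q6},{q5,q6},{q4,q5,q6}} {{q4,q7},{q5,q7},{q4,q5,q7}}
  U23: {{q2,q3},{q2,q4},{q3,q6},{q2,q3,q4},{q2,q3,q6}} {{q4,q6},{q4,q5,q6}}
  U24: {{q3,q6},{q2,q3,q6}} {{q4,q6},{q4,q5,q6}}
  U25: {{q3,q6},{q2,q3,q6}} {{q4,q6},{q4,q5,q6}} {{q4,q7},{q4,q5,q7}}
  U34: {{q6},{q2,q6},{q3,q6},{q4,q6},{q5,q6},{q2,q3,q6},{q4,q5,q6}}
  U35: {{q6},{q2,q6},{q3,q6},{q4,q6},{q5,q6},{q2,q3,q6},{q4,q5,q6}}
  U45: {{q6},{q2,q6},{q3,q6},{q4,q6},{q5,q6},{q2,q3,q6},{q4,q5,q6}}
  U123: {{q2,q3},{q2,q4},{q2,q3,q4},{q2,q3,q6}} {{q4,q6},{q4,q5,q6}}
  U124: {{q4,q6},{q4,q5,q6}} {{q2,q3,q6}}
  U125: {{q4,q6},{q4,q5,q6}} {{q4,q7},{q4,q5,q7}} {{q2,q3,q6}}
  U134: {{q2,q6},{q2,q3,q6}} {{q4,q6},{q5,q6},{q4,q5,q6}}
  U135: {{q2,q6},{q2,q3,q6}} {{q4,q6},{q5,q6},{q4,q5,q6}}
  U145: {{q2,q6},{q2,q3,q6}} {{q4,q6},{q5,q6},{q4,q5,q6}}
  U234: {{q3,q6},{q2,q3,q6}} {{q4,q6},{q4,q5,q6}}
  U235: {{q3,q6},{q2,q3,q6}} {{q4,q6},{q4,q5,q6}}
  U245: {{q3,q6},{q2,q3,q6}} {{q4,q6},{q4,q5,q6}}
  U345: {{q6},{q2,q6},{q3,q6},{q4,q6},{q5,q6},{q2,q3,q6},{q4,q5,q6}}
  U1234: {{q4,q6},{q4,q5,q6}} {{q2,q3,q6}}
  U1235: {{q4,q6},{q4,q5,q6}} {{q2,q3,q6}}
  U1245: {{q4,q6},{q4,q5,q6}} {{q2,q3,q6}}
  U1345: {{q2,q6},{q2,q3,q6}} {{q4,q6},{q5,q6},{q4,q5,q6}}
  U2345: {{q3,q6},{q2,q3,q6}} {{q4,q6},{q4,q5,q6}}
  U12345: {{q4,q6},{q4,q5,q6}} {{q2,q3,q6}}
C dims 8,19,20,10; δ0: rk 6, SNF 1^6; δ1: rk 12, SNF 1^12; δ2: rk 8, SNF 1^8
Ȟ^0: (8−6)−0=2 ⇒ Z^2
Ȟ^1: (19−12)−6=1 ⇒ Z
Ȟ^2: (20−8)−12=0 ⇒ 0


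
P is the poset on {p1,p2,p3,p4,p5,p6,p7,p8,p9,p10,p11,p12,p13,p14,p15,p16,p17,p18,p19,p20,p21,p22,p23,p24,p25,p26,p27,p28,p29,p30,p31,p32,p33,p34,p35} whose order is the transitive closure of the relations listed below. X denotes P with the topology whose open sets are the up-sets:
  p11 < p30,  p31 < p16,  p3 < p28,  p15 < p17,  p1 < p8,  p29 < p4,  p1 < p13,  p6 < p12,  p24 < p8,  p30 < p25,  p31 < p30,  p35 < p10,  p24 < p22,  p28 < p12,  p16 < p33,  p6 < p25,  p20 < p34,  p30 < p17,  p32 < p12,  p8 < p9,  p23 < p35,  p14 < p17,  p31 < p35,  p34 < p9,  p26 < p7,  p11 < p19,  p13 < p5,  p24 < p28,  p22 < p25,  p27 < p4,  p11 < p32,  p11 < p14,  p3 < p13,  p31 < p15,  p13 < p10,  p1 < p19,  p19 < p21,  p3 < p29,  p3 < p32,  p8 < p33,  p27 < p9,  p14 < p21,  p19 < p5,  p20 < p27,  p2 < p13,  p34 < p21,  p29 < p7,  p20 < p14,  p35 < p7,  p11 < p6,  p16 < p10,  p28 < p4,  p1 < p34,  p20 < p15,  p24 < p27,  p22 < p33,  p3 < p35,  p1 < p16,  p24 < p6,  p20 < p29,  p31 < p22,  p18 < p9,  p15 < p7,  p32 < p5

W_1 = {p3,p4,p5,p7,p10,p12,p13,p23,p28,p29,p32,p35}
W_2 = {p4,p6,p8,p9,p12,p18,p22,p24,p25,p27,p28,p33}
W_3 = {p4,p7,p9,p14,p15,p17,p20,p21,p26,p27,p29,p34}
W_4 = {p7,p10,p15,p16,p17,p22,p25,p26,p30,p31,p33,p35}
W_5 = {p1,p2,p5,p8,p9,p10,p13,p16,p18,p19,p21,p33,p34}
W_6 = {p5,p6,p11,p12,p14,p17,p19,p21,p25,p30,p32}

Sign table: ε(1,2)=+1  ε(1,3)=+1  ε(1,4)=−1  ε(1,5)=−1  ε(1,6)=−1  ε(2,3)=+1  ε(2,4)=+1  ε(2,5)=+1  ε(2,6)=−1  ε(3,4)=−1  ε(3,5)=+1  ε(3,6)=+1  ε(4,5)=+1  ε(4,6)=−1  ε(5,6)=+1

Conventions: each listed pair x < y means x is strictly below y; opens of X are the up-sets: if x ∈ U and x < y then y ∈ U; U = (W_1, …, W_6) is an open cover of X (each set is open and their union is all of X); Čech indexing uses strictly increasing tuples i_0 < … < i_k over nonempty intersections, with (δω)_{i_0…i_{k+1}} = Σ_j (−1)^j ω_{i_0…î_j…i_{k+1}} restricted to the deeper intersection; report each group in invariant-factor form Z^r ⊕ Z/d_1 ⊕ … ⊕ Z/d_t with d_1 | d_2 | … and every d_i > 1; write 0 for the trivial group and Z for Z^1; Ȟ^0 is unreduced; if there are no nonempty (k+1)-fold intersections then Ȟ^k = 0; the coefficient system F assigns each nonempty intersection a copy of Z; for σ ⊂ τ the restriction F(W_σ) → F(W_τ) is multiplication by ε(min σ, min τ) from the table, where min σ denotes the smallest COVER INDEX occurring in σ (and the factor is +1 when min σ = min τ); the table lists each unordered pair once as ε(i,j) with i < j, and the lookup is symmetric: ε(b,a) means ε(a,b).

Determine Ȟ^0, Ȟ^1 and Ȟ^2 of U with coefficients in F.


nerve of the cover:
  W12={p4,p12,p28} W13={p4,p7,p29} W14={p7,p10,p35} W15={p5,p10,p13} W16={p5,p12,p32} W23={p4,p9,p27} W24={p22,p25,p33} W25={p8,p9,p18,p33} W26={p6,p12,p25} W34={p7,p15,p17,p26} W35={p9,p21,p34} W36={p14,p17,p21} W45={p10,p16,p33} W46={p17,p25,p30} W56={p5,p19,p21}
  W123={p4} W126={p12} W134={p7} W145={p10} W156={p5} W235={p9} W245={p33} W246={p25} W346={p17} W356={p21}
C dims 6,15,10; δ0: rk 6, SNF 1^5·2; δ1: rk 9, SNF 1^9
Ȟ^0 = (6 − 6) − 0 = 0, so Ȟ^0 ≅ 0
Ȟ^1 = (15 − 9) − 6 = 0 plus torsion [2], so Ȟ^1 ≅ Z/2
Ȟ^2 = (10 − 0) − 9 = 1, so Ȟ^2 ≅ Z

Ȟ^0 ≅ 0,  Ȟ^1 ≅ Z/2,  Ȟ^2 ≅ Z


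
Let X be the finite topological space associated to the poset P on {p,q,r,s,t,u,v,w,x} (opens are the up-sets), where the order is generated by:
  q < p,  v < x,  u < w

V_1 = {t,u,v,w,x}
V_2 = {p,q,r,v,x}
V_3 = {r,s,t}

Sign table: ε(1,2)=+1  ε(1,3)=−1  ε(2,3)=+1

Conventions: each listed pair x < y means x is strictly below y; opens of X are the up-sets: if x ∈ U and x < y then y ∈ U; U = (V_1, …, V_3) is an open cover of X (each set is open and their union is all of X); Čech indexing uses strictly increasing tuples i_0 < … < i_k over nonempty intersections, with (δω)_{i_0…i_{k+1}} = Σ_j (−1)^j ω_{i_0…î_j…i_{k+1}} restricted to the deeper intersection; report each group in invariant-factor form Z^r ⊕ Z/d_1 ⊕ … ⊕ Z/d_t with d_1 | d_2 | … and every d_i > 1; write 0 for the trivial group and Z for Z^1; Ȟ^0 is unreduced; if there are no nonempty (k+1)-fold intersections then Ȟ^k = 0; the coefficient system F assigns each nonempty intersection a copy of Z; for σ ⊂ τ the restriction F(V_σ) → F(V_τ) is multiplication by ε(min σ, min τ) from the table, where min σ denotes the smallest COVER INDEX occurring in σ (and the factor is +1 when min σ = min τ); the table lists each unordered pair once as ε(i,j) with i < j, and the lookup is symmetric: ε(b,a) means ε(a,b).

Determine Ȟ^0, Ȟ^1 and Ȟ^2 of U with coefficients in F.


Ȟ^0(U;F) ≅ 0,  Ȟ^1(U;F) ≅ Z/2,  Ȟ^2(U;F) ≅ 0

cover nerve:
  V12={v,x} V13={t} V23={r}
C dims 3,3; δ0: rk 3, SNF 1^2·2
Ȟ^0: (3−3)−0=0 ⇒ 0
Ȟ^1: (3−0)−3=0 plus torsion [2] ⇒ Z/2
Ȟ^2: (0−0)−0=0 ⇒ 0


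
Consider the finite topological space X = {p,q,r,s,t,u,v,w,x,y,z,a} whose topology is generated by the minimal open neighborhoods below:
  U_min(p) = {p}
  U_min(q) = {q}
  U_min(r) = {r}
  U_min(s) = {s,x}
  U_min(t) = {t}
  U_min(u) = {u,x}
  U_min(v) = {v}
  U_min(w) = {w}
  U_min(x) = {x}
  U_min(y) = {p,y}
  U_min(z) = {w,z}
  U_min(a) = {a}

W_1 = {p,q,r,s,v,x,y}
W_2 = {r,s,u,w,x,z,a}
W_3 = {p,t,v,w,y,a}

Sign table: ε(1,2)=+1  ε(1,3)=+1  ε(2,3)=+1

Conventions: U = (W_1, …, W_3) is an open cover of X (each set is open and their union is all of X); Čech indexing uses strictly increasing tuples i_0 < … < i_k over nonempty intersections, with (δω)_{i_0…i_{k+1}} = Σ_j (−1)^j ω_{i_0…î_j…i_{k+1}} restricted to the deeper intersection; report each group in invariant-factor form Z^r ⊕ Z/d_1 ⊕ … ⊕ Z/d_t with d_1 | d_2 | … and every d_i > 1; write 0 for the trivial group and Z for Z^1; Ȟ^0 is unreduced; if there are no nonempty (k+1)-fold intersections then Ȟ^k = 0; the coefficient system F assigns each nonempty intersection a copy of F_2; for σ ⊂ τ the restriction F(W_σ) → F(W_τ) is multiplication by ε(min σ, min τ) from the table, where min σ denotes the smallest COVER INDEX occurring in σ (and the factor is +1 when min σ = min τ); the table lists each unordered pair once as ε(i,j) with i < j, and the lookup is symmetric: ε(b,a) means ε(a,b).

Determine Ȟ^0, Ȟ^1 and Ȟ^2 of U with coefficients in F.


Ȟ^0(U;F) ≅ Z/2, Ȟ^1(U;F) ≅ Z/2, Ȟ^2(U;F) ≅ 0

nerve of the cover:
  W12={r,s,x} W13={p,v,y} W23={w,a}
C dims 3,3; δ0: rk_F2 2
Ȟ^0 = (3 − 2) − 0 = 1, so Ȟ^0 ≅ Z/2
Ȟ^1 = (3 − 0) − 2 = 1, so Ȟ^1 ≅ Z/2
Ȟ^2 = (0 − 0) − 0 = 0, so Ȟ^2 ≅ 0
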